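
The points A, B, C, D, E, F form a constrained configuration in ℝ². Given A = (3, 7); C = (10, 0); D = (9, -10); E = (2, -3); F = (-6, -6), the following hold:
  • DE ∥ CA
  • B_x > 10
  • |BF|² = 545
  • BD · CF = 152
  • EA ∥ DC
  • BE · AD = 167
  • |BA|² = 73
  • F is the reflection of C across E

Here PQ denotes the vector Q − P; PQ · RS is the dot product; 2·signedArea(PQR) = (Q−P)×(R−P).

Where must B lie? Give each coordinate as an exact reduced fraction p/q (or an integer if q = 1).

B = (11, 10)

1. B_x = 11  [BE · AD = 167 ∩ BD · CF = 152]
2. B_y = 10  [BE · AD = 167 ∩ BD · CF = 152]
   → B = (11, 10)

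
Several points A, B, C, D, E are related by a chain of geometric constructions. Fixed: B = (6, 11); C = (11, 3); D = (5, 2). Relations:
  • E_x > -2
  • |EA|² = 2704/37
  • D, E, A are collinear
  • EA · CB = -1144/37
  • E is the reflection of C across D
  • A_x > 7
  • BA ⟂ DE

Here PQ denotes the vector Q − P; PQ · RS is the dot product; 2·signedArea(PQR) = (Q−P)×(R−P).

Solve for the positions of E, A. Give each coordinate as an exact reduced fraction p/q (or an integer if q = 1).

A = (275/37, 89/37)
E = (-1, 1)

1. E_x = -1  [E is the reflection of C across D]
2. E_y = 1  [E is the reflection of C across D]
   → E = (-1, 1)
3. A_x = 275/37  [D, E, A are collinear ∩ BA ⟂ DE]
4. A_y = 89/37  [D, E, A are collinear ∩ BA ⟂ DE]
   → A = (275/37, 89/37)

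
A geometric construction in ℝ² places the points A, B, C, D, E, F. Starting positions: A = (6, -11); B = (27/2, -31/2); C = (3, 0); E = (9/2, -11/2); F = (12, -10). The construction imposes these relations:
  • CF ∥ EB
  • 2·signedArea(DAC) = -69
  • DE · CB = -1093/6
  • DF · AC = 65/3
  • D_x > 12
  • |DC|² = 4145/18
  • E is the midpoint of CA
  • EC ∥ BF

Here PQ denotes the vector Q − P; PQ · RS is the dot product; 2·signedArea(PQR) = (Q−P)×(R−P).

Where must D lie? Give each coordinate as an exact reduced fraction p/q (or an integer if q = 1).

1. D_x = 25/2  [DF · AC = 65/3 ∩ 2·signedArea(DAC) = -69]
2. D_y = -71/6  [DF · AC = 65/3 ∩ 2·signedArea(DAC) = -69]
   → D = (25/2, -71/6)

D = (25/2, -71/6)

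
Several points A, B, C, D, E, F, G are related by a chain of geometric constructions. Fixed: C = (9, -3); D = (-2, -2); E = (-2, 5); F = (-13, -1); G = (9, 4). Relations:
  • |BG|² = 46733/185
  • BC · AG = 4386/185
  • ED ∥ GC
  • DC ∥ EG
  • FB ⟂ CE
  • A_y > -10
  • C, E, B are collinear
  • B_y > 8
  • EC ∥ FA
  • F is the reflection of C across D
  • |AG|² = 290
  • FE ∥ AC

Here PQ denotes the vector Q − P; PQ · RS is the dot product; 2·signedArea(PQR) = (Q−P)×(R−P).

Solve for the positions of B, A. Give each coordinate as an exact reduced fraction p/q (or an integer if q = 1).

A = (-2, -9)
B = (-1173/185, 1509/185)

1. B_x = -1173/185  [C, E, B are collinear ∩ FB ⟂ CE]
2. B_y = 1509/185  [C, E, B are collinear ∩ FB ⟂ CE]
   → B = (-1173/185, 1509/185)
3. A_x = -2  [FE ∥ AC ∩ EC ∥ FA]
4. A_y = -9  [FE ∥ AC ∩ EC ∥ FA]
   → A = (-2, -9)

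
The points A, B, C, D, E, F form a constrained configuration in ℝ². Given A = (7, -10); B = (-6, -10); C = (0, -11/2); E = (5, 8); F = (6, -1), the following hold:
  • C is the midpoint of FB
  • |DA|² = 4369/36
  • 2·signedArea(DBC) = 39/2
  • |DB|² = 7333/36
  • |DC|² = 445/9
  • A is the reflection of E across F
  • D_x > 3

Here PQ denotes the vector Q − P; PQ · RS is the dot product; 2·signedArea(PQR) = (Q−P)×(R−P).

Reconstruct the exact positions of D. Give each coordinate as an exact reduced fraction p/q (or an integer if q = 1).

1. D_x = 11/3  [line -9/2·x + 6·y + 27/2 = 0 ∩ |DC|² = 445/9]
2. D_y = 1/2  [line -9/2·x + 6·y + 27/2 = 0 ∩ |DC|² = 445/9]
   → D = (11/3, 1/2)

D = (11/3, 1/2)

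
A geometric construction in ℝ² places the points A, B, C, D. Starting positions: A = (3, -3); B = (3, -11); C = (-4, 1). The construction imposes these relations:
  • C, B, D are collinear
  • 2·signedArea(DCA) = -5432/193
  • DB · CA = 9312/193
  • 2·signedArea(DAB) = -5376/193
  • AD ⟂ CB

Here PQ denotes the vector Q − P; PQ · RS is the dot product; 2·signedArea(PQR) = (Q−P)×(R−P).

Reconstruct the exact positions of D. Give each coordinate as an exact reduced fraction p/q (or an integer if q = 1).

D = (-93/193, -971/193)

1. D_x = -93/193  [C, B, D are collinear ∩ AD ⟂ CB]
2. D_y = -971/193  [C, B, D are collinear ∩ AD ⟂ CB]
   → D = (-93/193, -971/193)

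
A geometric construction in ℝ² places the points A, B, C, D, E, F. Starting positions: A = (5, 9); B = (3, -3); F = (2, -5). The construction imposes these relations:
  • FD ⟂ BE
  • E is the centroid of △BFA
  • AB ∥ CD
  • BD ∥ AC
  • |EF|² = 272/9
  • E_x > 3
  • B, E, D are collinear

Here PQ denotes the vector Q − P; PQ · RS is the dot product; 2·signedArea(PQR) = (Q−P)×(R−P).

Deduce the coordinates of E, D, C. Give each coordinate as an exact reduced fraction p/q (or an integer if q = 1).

1. E_x = 10/3  [E is the centroid of △BFA]
2. E_y = 1/3  [E is the centroid of △BFA]
   → E = (10/3, 1/3)
3. D_x = 282/101  [B, E, D are collinear ∩ FD ⟂ BE]
4. D_y = -513/101  [B, E, D are collinear ∩ FD ⟂ BE]
   → D = (282/101, -513/101)
5. C_x = 484/101  [AB ∥ CD ∩ BD ∥ AC]
6. C_y = 699/101  [AB ∥ CD ∩ BD ∥ AC]
   → C = (484/101, 699/101)

C = (484/101, 699/101)
D = (282/101, -513/101)
E = (10/3, 1/3)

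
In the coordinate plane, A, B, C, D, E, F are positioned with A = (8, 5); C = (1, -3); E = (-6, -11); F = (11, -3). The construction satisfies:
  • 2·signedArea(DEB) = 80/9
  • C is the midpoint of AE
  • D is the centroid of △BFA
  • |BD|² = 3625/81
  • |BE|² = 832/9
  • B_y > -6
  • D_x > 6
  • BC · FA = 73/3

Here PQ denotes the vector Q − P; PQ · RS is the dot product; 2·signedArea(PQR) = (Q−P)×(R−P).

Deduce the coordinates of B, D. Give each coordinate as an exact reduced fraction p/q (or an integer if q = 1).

B = (2, -17/3)
D = (7, -11/9)

1. B_x = 2  [line 3·x + -8·y + -154/3 = 0 ∩ |BE|² = 832/9]
2. B_y = -17/3  [line 3·x + -8·y + -154/3 = 0 ∩ |BE|² = 832/9]
   → B = (2, -17/3)
3. D_x = 7  [D is the centroid of △BFA]
4. D_y = -11/9  [D is the centroid of △BFA]
   → D = (7, -11/9)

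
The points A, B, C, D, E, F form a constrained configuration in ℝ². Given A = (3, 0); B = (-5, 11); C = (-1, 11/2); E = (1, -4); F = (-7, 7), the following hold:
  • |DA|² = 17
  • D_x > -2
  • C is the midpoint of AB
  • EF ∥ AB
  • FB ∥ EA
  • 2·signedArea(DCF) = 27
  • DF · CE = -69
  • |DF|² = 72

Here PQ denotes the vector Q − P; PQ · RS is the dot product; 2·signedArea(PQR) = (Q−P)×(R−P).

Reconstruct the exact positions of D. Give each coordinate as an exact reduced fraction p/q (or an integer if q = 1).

1. D_x = -1  [2·signedArea(DCF) = 27 ∩ DF · CE = -69]
2. D_y = 1  [2·signedArea(DCF) = 27 ∩ DF · CE = -69]
   → D = (-1, 1)

D = (-1, 1)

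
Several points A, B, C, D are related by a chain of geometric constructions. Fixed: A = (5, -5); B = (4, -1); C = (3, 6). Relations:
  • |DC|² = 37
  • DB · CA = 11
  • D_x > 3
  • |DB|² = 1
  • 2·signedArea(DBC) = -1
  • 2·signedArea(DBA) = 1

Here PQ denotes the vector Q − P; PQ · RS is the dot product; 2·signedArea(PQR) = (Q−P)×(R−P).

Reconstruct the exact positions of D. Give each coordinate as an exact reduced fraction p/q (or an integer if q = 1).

D = (4, 0)

1. D_x = 4  [2·signedArea(DBC) = -1 ∩ DB · CA = 11]
2. D_y = 0  [2·signedArea(DBC) = -1 ∩ DB · CA = 11]
   → D = (4, 0)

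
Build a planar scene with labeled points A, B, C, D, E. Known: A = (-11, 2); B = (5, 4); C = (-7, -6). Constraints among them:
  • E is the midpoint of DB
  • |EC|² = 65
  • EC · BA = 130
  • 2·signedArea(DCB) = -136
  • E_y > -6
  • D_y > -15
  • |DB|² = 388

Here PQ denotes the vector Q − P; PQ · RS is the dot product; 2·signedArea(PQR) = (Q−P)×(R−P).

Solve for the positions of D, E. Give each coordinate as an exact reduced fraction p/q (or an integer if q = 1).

1. E_x = 1  [line 16·x + 2·y + -6 = 0 ∩ |EC|² = 65]
2. E_y = -5  [line 16·x + 2·y + -6 = 0 ∩ |EC|² = 65]
   → E = (1, -5)
3. D_x = -3  [2·signedArea(DCB) = -136 ∩ E is the midpoint of DB]
4. D_y = -14  [2·signedArea(DCB) = -136 ∩ E is the midpoint of DB]
   → D = (-3, -14)

D = (-3, -14)
E = (1, -5)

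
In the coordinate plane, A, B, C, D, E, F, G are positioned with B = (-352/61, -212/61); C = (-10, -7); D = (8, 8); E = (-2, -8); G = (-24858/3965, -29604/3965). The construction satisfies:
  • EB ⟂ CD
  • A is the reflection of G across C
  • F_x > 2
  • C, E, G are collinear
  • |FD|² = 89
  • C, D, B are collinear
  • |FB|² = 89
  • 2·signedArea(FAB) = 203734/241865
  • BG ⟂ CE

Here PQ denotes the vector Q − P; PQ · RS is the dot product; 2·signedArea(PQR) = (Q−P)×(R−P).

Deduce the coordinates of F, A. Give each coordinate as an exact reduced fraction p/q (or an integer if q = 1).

1. A_x = -54442/3965  [A is the reflection of G across C]
2. A_y = -25906/3965  [A is the reflection of G across C]
   → A = (-54442/3965, -25906/3965)
3. F_x = 3  [line -12126/3965·x + 31562/3965·y + 36378/3965 = 0 ∩ |FB|² = 89]
4. F_y = 0  [line -12126/3965·x + 31562/3965·y + 36378/3965 = 0 ∩ |FB|² = 89]
   → F = (3, 0)

A = (-54442/3965, -25906/3965)
F = (3, 0)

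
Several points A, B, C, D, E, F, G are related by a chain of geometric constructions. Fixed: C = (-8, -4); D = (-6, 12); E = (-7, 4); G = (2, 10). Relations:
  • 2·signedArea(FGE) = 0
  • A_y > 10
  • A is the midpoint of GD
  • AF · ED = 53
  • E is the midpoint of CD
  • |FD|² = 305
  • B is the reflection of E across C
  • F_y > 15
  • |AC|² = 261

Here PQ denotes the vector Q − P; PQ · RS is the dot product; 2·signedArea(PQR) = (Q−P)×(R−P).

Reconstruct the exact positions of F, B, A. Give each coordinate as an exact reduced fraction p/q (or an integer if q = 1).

1. F_x = 11  [line 6·x + -9·y + 78 = 0 ∩ |FD|² = 305]
2. F_y = 16  [line 6·x + -9·y + 78 = 0 ∩ |FD|² = 305]
   → F = (11, 16)
3. B_x = -9  [B is the reflection of E across C]
4. B_y = -12  [B is the reflection of E across C]
   → B = (-9, -12)
5. A_x = -2  [A is the midpoint of GD]
6. A_y = 11  [A is the midpoint of GD]
   → A = (-2, 11)

A = (-2, 11)
B = (-9, -12)
F = (11, 16)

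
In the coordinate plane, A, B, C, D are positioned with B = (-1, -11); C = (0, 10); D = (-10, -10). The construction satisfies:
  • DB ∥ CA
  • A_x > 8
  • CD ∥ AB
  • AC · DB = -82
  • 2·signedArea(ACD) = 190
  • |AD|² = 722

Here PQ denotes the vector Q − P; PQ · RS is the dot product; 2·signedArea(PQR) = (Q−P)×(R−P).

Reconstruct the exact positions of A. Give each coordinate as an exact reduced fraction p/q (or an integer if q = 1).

A = (9, 9)

1. A_x = 9  [CD ∥ AB ∩ DB ∥ CA]
2. A_y = 9  [CD ∥ AB ∩ DB ∥ CA]
   → A = (9, 9)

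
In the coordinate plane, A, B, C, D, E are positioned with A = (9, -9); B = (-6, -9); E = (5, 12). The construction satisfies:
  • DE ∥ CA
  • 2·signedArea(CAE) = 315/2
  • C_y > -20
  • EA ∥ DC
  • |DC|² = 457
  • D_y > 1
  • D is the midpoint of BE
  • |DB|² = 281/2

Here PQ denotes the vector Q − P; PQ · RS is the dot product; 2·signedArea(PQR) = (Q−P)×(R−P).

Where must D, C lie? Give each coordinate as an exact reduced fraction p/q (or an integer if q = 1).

C = (7/2, -39/2)
D = (-1/2, 3/2)

1. D_x = -1/2  [D is the midpoint of BE]
2. D_y = 3/2  [D is the midpoint of BE]
   → D = (-1/2, 3/2)
3. C_x = 7/2  [DE ∥ CA ∩ EA ∥ DC]
4. C_y = -39/2  [DE ∥ CA ∩ EA ∥ DC]
   → C = (7/2, -39/2)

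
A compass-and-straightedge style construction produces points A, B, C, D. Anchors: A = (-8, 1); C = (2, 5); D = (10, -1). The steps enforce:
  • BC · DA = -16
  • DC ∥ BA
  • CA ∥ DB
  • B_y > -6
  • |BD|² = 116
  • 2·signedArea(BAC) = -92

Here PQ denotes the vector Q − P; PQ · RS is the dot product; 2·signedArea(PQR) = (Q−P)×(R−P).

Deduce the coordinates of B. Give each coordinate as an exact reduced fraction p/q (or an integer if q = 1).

B = (0, -5)

1. B_x = 0  [DC ∥ BA ∩ CA ∥ DB]
2. B_y = -5  [DC ∥ BA ∩ CA ∥ DB]
   → B = (0, -5)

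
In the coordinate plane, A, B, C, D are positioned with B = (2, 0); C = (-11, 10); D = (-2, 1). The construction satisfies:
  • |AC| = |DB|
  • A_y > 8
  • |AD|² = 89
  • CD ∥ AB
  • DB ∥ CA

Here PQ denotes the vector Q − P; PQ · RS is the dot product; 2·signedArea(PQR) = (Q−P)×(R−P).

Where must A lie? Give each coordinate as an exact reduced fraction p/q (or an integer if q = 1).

1. A_x = -7  [CD ∥ AB ∩ DB ∥ CA]
2. A_y = 9  [CD ∥ AB ∩ DB ∥ CA]
   → A = (-7, 9)

A = (-7, 9)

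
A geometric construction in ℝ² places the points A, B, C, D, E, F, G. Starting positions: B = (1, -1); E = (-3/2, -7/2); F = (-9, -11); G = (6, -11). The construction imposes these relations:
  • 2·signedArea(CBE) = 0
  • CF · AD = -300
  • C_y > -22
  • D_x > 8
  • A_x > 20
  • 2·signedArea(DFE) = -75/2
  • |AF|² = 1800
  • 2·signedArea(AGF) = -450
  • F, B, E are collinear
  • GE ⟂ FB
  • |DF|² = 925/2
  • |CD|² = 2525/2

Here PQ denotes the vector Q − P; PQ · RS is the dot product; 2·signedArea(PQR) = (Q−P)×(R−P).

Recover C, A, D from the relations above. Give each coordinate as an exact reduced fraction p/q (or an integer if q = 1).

1. A_y = 19  [2·signedArea(AGF) = -450]
2. A_x = 21  [|AF|² = 1800]
   → A = (21, 19)
3. D_x = 17/2  [line -15/2·x + 15/2·y + 105/2 = 0 ∩ |DF|² = 925/2]
4. D_y = 3/2  [line -15/2·x + 15/2·y + 105/2 = 0 ∩ |DF|² = 925/2]
   → D = (17/2, 3/2)
5. C_x = -19  [2·signedArea(CBE) = 0 ∩ CF · AD = -300]
6. C_y = -21  [2·signedArea(CBE) = 0 ∩ CF · AD = -300]
   → C = (-19, -21)

A = (21, 19)
C = (-19, -21)
D = (17/2, 3/2)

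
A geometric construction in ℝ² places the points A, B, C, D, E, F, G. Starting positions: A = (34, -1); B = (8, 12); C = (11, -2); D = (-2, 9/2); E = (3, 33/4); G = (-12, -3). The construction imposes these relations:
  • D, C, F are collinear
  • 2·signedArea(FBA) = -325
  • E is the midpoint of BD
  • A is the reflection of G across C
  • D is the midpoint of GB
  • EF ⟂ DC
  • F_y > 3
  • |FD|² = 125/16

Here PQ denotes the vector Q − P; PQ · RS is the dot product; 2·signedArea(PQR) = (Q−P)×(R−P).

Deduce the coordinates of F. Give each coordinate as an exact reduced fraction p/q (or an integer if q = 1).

1. F_x = 1/2  [D, C, F are collinear ∩ EF ⟂ DC]
2. F_y = 13/4  [D, C, F are collinear ∩ EF ⟂ DC]
   → F = (1/2, 13/4)

F = (1/2, 13/4)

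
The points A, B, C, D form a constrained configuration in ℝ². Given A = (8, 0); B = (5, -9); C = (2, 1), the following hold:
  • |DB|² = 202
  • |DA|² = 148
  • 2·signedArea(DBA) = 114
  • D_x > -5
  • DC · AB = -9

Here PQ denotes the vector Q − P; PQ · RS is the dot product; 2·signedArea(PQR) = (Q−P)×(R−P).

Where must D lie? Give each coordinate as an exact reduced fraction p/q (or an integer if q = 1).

D = (-4, 2)

1. D_x = -4  [2·signedArea(DBA) = 114 ∩ DC · AB = -9]
2. D_y = 2  [2·signedArea(DBA) = 114 ∩ DC · AB = -9]
   → D = (-4, 2)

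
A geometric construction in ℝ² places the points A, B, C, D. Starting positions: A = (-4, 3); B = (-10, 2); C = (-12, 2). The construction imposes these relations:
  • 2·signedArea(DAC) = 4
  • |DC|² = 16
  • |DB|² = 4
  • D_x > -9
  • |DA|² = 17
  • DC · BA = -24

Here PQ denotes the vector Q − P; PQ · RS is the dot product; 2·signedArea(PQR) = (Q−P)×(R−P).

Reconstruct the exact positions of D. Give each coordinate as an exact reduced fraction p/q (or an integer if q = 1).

D = (-8, 2)

1. D_x = -8  [2·signedArea(DAC) = 4 ∩ DC · BA = -24]
2. D_y = 2  [2·signedArea(DAC) = 4 ∩ DC · BA = -24]
   → D = (-8, 2)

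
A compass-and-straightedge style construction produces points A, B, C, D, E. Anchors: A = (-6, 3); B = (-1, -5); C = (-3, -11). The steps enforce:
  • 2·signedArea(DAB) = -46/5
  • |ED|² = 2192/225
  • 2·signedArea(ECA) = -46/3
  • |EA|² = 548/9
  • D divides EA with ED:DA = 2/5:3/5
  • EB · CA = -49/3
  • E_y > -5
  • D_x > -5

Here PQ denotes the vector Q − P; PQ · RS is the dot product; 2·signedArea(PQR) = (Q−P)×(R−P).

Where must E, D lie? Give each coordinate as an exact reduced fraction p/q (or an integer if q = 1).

1. E_x = -10/3  [EB · CA = -49/3 ∩ 2·signedArea(ECA) = -46/3]
2. E_y = -13/3  [EB · CA = -49/3 ∩ 2·signedArea(ECA) = -46/3]
   → E = (-10/3, -13/3)
3. D_x = -22/5  [D divides EA with ED:DA = 2/5:3/5]
4. D_y = -7/5  [D divides EA with ED:DA = 2/5:3/5]
   → D = (-22/5, -7/5)

D = (-22/5, -7/5)
E = (-10/3, -13/3)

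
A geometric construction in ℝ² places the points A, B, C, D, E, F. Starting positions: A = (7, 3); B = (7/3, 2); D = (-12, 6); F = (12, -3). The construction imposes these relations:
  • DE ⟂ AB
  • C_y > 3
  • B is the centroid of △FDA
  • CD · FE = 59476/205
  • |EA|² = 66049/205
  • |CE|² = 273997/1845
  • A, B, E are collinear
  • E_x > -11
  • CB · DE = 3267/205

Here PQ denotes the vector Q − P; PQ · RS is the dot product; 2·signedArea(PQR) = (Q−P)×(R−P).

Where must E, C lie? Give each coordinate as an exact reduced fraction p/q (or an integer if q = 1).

1. E_x = -2163/205  [A, B, E are collinear ∩ DE ⟂ AB]
2. E_y = -156/205  [A, B, E are collinear ∩ DE ⟂ AB]
   → E = (-2163/205, -156/205)
3. C_x = 2/3  [CD · FE = 59476/205 ∩ CB · DE = 3267/205]
4. C_y = 4  [CD · FE = 59476/205 ∩ CB · DE = 3267/205]
   → C = (2/3, 4)

C = (2/3, 4)
E = (-2163/205, -156/205)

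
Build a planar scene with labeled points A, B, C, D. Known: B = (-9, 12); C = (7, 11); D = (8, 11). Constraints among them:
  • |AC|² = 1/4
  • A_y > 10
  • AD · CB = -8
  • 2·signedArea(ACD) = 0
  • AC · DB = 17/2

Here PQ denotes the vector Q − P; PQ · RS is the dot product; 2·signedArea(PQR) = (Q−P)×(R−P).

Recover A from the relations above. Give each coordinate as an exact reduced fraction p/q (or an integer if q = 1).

A = (15/2, 11)

1. A_x = 15/2  [2·signedArea(ACD) = 0 ∩ AC · DB = 17/2]
2. A_y = 11  [2·signedArea(ACD) = 0 ∩ AC · DB = 17/2]
   → A = (15/2, 11)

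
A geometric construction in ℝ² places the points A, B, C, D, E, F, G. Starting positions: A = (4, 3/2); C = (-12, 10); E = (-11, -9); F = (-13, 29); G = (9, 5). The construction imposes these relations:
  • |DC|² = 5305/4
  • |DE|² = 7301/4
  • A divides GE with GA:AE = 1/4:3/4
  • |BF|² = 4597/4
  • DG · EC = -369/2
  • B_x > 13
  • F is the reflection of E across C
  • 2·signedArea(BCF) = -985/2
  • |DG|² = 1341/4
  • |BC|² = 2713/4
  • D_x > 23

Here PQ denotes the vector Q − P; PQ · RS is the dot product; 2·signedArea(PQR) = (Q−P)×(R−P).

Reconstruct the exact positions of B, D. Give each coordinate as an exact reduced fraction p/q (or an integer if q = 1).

B = (14, 17/2)
D = (24, 31/2)

1. B_x = 14  [line -19·x + -1·y + 549/2 = 0 ∩ |BF|² = 4597/4]
2. B_y = 17/2  [line -19·x + -1·y + 549/2 = 0 ∩ |BF|² = 4597/4]
   → B = (14, 17/2)
3. D_x = 24  [line 1·x + -19·y + 541/2 = 0 ∩ |DC|² = 5305/4]
4. D_y = 31/2  [line 1·x + -19·y + 541/2 = 0 ∩ |DC|² = 5305/4]
   → D = (24, 31/2)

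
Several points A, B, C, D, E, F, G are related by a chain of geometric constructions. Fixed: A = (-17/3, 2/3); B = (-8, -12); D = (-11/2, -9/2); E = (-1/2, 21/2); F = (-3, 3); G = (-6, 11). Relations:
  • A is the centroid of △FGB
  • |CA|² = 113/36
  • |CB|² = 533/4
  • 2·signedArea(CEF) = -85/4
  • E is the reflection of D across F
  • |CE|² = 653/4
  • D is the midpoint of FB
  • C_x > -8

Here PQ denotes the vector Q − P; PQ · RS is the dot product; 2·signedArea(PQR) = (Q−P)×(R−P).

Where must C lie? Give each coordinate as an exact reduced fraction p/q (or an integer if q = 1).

C = (-7, -1/2)

1. C_x = -7  [line 15/2·x + -5/2·y + 205/4 = 0 ∩ |CB|² = 533/4]
2. C_y = -1/2  [line 15/2·x + -5/2·y + 205/4 = 0 ∩ |CB|² = 533/4]
   → C = (-7, -1/2)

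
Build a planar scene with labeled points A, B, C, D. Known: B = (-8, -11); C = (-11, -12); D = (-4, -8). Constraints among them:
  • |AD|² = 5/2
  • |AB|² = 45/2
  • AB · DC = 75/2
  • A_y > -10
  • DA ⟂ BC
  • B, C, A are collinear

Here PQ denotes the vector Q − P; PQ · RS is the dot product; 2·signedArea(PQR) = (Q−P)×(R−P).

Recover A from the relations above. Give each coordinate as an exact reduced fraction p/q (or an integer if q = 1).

1. A_x = -7/2  [B, C, A are collinear ∩ DA ⟂ BC]
2. A_y = -19/2  [B, C, A are collinear ∩ DA ⟂ BC]
   → A = (-7/2, -19/2)

A = (-7/2, -19/2)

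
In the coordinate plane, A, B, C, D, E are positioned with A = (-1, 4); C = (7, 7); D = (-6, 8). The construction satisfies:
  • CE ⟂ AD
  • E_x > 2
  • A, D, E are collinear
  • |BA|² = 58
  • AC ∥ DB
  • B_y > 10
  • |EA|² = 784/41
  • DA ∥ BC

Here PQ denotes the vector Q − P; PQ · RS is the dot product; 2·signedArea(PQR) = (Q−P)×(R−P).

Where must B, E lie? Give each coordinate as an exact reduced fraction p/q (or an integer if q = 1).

1. B_x = 2  [DA ∥ BC ∩ AC ∥ DB]
2. B_y = 11  [DA ∥ BC ∩ AC ∥ DB]
   → B = (2, 11)
3. E_x = 99/41  [A, D, E are collinear ∩ CE ⟂ AD]
4. E_y = 52/41  [A, D, E are collinear ∩ CE ⟂ AD]
   → E = (99/41, 52/41)

B = (2, 11)
E = (99/41, 52/41)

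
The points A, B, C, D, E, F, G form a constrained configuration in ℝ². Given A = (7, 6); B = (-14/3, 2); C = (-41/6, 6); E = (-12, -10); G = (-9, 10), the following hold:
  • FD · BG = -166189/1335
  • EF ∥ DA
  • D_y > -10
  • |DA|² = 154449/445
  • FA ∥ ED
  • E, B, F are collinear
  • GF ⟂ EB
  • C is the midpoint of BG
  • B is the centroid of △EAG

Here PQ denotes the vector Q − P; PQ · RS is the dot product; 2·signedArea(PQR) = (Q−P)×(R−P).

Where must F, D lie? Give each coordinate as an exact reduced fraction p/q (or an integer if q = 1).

D = (-1208/445, -4404/445)
F = (-1017/445, 2624/445)

1. F_x = -1017/445  [E, B, F are collinear ∩ GF ⟂ EB]
2. F_y = 2624/445  [E, B, F are collinear ∩ GF ⟂ EB]
   → F = (-1017/445, 2624/445)
3. D_x = -1208/445  [EF ∥ DA ∩ FA ∥ ED]
4. D_y = -4404/445  [EF ∥ DA ∩ FA ∥ ED]
   → D = (-1208/445, -4404/445)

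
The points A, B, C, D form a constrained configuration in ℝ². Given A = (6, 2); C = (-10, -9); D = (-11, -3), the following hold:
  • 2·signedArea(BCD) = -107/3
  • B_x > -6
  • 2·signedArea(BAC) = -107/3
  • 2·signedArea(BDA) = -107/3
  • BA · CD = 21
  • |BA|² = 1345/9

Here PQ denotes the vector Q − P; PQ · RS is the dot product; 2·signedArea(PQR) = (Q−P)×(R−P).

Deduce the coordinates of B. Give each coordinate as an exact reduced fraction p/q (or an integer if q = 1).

B = (-5, -10/3)

1. B_x = -5  [2·signedArea(BDA) = -107/3 ∩ BA · CD = 21]
2. B_y = -10/3  [2·signedArea(BDA) = -107/3 ∩ BA · CD = 21]
   → B = (-5, -10/3)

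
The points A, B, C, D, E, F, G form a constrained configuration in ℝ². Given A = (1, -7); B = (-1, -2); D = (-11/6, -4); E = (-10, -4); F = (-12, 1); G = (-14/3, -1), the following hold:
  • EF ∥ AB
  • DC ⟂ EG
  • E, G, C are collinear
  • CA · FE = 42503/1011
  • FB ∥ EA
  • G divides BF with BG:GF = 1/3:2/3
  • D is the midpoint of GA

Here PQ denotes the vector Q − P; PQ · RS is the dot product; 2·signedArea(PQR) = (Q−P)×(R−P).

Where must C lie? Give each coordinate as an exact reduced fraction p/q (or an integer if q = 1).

C = (-3838/1011, -172/337)

1. C_x = -3838/1011  [E, G, C are collinear ∩ DC ⟂ EG]
2. C_y = -172/337  [E, G, C are collinear ∩ DC ⟂ EG]
   → C = (-3838/1011, -172/337)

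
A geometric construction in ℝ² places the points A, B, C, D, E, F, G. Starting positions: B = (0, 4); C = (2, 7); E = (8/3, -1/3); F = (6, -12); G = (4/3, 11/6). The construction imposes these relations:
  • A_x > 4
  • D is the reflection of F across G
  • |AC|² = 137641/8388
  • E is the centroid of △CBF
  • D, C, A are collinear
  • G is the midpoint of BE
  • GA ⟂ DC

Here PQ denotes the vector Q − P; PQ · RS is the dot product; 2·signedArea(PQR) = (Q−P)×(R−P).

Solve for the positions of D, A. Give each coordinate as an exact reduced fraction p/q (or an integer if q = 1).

A = (2882/699, 4963/1398)
D = (-10/3, 47/3)

1. D_x = -10/3  [D is the reflection of F across G]
2. D_y = 47/3  [D is the reflection of F across G]
   → D = (-10/3, 47/3)
3. A_x = 2882/699  [D, C, A are collinear ∩ GA ⟂ DC]
4. A_y = 4963/1398  [D, C, A are collinear ∩ GA ⟂ DC]
   → A = (2882/699, 4963/1398)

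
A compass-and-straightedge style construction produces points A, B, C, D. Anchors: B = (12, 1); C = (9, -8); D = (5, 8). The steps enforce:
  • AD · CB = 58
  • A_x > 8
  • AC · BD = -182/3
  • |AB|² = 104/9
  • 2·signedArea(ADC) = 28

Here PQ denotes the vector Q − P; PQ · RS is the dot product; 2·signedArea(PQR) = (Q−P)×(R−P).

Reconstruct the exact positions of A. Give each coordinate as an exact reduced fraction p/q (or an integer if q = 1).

A = (26/3, 1/3)

1. A_x = 26/3  [AD · CB = 58 ∩ 2·signedArea(ADC) = 28]
2. A_y = 1/3  [AD · CB = 58 ∩ 2·signedArea(ADC) = 28]
   → A = (26/3, 1/3)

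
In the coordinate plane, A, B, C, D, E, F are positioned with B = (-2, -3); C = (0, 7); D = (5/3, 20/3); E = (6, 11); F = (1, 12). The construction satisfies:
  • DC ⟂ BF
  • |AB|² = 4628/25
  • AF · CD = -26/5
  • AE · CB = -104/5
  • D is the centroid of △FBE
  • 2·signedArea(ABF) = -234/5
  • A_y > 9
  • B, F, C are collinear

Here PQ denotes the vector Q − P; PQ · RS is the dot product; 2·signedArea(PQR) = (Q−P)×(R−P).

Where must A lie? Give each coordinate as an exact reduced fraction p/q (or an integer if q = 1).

A = (18/5, 47/5)

1. A_x = 18/5  [2·signedArea(ABF) = -234/5 ∩ AE · CB = -104/5]
2. A_y = 47/5  [2·signedArea(ABF) = -234/5 ∩ AE · CB = -104/5]
   → A = (18/5, 47/5)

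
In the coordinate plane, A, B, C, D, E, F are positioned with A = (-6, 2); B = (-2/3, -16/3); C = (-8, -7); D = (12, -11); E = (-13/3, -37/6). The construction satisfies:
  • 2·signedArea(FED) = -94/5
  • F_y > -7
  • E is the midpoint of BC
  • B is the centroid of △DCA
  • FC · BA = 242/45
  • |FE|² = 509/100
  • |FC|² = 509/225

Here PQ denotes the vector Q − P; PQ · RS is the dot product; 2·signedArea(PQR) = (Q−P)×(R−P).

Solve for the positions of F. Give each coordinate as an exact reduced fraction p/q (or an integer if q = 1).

F = (-98/15, -20/3)

1. F_x = -98/15  [2·signedArea(FED) = -94/5 ∩ FC · BA = 242/45]
2. F_y = -20/3  [2·signedArea(FED) = -94/5 ∩ FC · BA = 242/45]
   → F = (-98/15, -20/3)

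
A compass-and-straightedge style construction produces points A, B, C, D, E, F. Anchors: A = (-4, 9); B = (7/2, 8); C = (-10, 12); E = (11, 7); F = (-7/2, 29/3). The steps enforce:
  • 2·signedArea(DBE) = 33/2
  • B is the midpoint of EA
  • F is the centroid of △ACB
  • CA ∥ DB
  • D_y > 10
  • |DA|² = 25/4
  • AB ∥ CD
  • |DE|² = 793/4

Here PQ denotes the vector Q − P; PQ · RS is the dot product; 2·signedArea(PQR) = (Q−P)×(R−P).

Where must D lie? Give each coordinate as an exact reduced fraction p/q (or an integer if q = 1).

D = (-5/2, 11)

1. D_x = -5/2  [CA ∥ DB ∩ AB ∥ CD]
2. D_y = 11  [CA ∥ DB ∩ AB ∥ CD]
   → D = (-5/2, 11)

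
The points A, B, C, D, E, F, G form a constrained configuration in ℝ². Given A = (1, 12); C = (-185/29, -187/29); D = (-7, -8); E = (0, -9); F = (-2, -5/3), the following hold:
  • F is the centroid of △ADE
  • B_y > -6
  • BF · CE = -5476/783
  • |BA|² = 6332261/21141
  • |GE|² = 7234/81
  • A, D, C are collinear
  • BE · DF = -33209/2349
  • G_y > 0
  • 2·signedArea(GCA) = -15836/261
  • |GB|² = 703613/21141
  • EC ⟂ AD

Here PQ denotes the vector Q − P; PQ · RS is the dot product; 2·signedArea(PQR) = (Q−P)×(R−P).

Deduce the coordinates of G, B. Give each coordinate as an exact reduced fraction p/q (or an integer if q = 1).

B = (-584/261, -3916/783)
G = (-1/3, 4/9)

1. G_x = -1/3  [line -535/29·x + 214/29·y + -2461/261 = 0 ∩ |GE|² = 7234/81]
2. G_y = 4/9  [line -535/29·x + 214/29·y + -2461/261 = 0 ∩ |GE|² = 7234/81]
   → G = (-1/3, 4/9)
3. B_x = -584/261  [BE · DF = -33209/2349 ∩ BF · CE = -5476/783]
4. B_y = -3916/783  [BE · DF = -33209/2349 ∩ BF · CE = -5476/783]
   → B = (-584/261, -3916/783)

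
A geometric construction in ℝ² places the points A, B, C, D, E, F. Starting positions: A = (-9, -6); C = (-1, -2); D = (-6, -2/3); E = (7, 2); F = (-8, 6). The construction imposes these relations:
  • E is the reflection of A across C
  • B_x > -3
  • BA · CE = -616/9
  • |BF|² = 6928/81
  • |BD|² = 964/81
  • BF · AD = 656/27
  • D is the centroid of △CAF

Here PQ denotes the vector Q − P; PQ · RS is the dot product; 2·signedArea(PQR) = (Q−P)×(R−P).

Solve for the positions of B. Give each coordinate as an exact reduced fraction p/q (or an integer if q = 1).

B = (-8/3, -14/9)

1. B_x = -8/3  [BF · AD = 656/27 ∩ BA · CE = -616/9]
2. B_y = -14/9  [BF · AD = 656/27 ∩ BA · CE = -616/9]
   → B = (-8/3, -14/9)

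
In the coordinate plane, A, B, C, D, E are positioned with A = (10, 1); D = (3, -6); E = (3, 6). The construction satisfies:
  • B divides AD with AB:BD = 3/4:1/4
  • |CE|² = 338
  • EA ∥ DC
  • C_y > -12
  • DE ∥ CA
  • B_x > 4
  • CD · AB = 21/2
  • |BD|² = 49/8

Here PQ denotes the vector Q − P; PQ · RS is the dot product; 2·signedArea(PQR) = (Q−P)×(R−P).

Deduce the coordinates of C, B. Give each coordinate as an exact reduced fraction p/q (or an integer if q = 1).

1. C_x = 10  [DE ∥ CA ∩ EA ∥ DC]
2. C_y = -11  [DE ∥ CA ∩ EA ∥ DC]
   → C = (10, -11)
3. B_x = 19/4  [B divides AD with AB:BD = 3/4:1/4]
4. B_y = -17/4  [B divides AD with AB:BD = 3/4:1/4]
   → B = (19/4, -17/4)

B = (19/4, -17/4)
C = (10, -11)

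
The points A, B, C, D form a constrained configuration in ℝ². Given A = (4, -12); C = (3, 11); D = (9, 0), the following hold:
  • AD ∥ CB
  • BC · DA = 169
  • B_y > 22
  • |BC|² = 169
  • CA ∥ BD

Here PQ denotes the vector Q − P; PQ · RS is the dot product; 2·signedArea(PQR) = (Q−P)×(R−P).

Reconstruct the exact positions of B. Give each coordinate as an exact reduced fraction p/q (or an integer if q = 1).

B = (8, 23)

1. B_x = 8  [CA ∥ BD ∩ AD ∥ CB]
2. B_y = 23  [CA ∥ BD ∩ AD ∥ CB]
   → B = (8, 23)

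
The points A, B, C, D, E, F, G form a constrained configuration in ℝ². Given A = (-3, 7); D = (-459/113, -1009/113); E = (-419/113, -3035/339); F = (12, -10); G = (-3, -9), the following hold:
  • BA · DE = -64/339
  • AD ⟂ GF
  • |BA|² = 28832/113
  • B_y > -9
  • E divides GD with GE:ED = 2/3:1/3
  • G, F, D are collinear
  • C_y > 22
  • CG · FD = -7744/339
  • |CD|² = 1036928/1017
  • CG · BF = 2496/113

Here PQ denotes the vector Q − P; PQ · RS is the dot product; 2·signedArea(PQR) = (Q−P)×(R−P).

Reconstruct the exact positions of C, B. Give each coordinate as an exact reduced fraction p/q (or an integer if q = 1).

B = (-399/113, -1013/113)
C = (-259/113, 7781/339)

1. C_x = -259/113  [line 1815/113·x + -121/113·y + 20812/339 = 0 ∩ |CD|² = 1036928/1017]
2. C_y = 7781/339  [line 1815/113·x + -121/113·y + 20812/339 = 0 ∩ |CD|² = 1036928/1017]
   → C = (-259/113, 7781/339)
3. B_x = -399/113  [CG · BF = 2496/113 ∩ BA · DE = -64/339]
4. B_y = -1013/113  [CG · BF = 2496/113 ∩ BA · DE = -64/339]
   → B = (-399/113, -1013/113)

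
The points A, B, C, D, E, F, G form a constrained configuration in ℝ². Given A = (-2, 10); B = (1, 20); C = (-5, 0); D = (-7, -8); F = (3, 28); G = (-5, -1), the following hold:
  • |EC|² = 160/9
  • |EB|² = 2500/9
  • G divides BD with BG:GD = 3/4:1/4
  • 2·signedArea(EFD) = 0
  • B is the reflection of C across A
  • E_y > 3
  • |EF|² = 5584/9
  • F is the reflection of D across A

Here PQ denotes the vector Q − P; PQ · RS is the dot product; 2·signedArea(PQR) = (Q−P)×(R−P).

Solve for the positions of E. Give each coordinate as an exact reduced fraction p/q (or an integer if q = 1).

1. E_x = -11/3  [line 36·x + -10·y + 172 = 0 ∩ |EC|² = 160/9]
2. E_y = 4  [line 36·x + -10·y + 172 = 0 ∩ |EC|² = 160/9]
   → E = (-11/3, 4)

E = (-11/3, 4)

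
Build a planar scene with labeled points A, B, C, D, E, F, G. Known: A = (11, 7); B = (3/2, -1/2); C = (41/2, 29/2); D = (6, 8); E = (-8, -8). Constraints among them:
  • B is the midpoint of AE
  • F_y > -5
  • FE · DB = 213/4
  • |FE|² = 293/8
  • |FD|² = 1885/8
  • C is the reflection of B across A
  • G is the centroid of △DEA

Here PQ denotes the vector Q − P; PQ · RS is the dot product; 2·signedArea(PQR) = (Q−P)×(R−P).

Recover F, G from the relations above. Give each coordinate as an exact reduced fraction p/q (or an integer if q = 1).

F = (-13/4, -17/4)
G = (3, 7/3)

1. F_x = -13/4  [line 9/2·x + 17/2·y + 203/4 = 0 ∩ |FD|² = 1885/8]
2. F_y = -17/4  [line 9/2·x + 17/2·y + 203/4 = 0 ∩ |FD|² = 1885/8]
   → F = (-13/4, -17/4)
3. G_x = 3  [G is the centroid of △DEA]
4. G_y = 7/3  [G is the centroid of △DEA]
   → G = (3, 7/3)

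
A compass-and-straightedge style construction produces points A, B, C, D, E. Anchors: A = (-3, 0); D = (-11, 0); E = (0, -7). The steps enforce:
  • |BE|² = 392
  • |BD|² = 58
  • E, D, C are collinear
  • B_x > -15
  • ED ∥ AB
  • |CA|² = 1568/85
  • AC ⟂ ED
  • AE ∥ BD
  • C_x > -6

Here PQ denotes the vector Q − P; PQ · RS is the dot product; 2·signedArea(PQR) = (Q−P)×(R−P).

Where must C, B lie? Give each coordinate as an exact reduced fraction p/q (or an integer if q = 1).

B = (-14, 7)
C = (-451/85, -308/85)

1. C_x = -451/85  [E, D, C are collinear ∩ AC ⟂ ED]
2. C_y = -308/85  [E, D, C are collinear ∩ AC ⟂ ED]
   → C = (-451/85, -308/85)
3. B_x = -14  [AE ∥ BD ∩ ED ∥ AB]
4. B_y = 7  [AE ∥ BD ∩ ED ∥ AB]
   → B = (-14, 7)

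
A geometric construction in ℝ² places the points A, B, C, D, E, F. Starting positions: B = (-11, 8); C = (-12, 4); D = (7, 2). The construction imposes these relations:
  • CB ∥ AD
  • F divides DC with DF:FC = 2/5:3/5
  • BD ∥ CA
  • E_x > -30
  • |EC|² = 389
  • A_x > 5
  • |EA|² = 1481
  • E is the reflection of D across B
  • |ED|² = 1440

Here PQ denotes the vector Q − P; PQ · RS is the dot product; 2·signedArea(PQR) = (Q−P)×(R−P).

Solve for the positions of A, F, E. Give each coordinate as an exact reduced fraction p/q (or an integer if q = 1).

1. A_x = 6  [CB ∥ AD ∩ BD ∥ CA]
2. A_y = -2  [CB ∥ AD ∩ BD ∥ CA]
   → A = (6, -2)
3. F_x = -3/5  [F divides DC with DF:FC = 2/5:3/5]
4. F_y = 14/5  [F divides DC with DF:FC = 2/5:3/5]
   → F = (-3/5, 14/5)
5. E_x = -29  [E is the reflection of D across B]
6. E_y = 14  [E is the reflection of D across B]
   → E = (-29, 14)

A = (6, -2)
E = (-29, 14)
F = (-3/5, 14/5)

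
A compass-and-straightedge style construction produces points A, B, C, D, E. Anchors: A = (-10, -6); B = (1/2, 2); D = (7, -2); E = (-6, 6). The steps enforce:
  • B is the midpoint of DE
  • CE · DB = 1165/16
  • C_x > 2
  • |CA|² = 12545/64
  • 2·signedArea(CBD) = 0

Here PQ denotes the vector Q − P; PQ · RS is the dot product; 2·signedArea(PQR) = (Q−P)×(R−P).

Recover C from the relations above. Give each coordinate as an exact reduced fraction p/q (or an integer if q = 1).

1. C_x = 17/8  [2·signedArea(CBD) = 0 ∩ CE · DB = 1165/16]
2. C_y = 1  [2·signedArea(CBD) = 0 ∩ CE · DB = 1165/16]
   → C = (17/8, 1)

C = (17/8, 1)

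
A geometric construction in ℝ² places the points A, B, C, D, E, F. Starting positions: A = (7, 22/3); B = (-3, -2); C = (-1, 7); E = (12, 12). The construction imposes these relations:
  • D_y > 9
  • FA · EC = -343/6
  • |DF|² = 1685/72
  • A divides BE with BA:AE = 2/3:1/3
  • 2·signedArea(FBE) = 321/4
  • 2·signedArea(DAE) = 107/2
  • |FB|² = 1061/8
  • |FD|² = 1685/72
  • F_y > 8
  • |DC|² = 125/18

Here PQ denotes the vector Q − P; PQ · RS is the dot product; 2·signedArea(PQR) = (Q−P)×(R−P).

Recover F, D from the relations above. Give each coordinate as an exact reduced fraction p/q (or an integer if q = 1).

1. F_x = 9/4  [FA · EC = -343/6 ∩ 2·signedArea(FBE) = 321/4]
2. F_y = 33/4  [FA · EC = -343/6 ∩ 2·signedArea(FBE) = 321/4]
   → F = (9/4, 33/4)
3. D_x = -5/2  [line -14/3·x + 5·y + -115/2 = 0 ∩ |DC|² = 125/18]
4. D_y = 55/6  [line -14/3·x + 5·y + -115/2 = 0 ∩ |DC|² = 125/18]
   → D = (-5/2, 55/6)

D = (-5/2, 55/6)
F = (9/4, 33/4)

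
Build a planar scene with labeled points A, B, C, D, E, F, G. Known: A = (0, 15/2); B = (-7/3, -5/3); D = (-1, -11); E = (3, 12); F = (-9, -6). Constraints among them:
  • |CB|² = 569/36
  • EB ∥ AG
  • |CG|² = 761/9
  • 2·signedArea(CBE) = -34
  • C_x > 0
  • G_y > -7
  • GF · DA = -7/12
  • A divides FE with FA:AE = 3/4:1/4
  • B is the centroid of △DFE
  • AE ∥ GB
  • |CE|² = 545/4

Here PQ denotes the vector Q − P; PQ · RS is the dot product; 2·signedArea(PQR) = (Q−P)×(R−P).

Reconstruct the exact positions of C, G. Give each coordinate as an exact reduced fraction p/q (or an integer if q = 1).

1. C_x = 1  [line -41/3·x + 16/3·y + 11 = 0 ∩ |CB|² = 569/36]
2. C_y = 1/2  [line -41/3·x + 16/3·y + 11 = 0 ∩ |CB|² = 569/36]
   → C = (1, 1/2)
3. G_x = -16/3  [AE ∥ GB ∩ EB ∥ AG]
4. G_y = -37/6  [AE ∥ GB ∩ EB ∥ AG]
   → G = (-16/3, -37/6)

C = (1, 1/2)
G = (-16/3, -37/6)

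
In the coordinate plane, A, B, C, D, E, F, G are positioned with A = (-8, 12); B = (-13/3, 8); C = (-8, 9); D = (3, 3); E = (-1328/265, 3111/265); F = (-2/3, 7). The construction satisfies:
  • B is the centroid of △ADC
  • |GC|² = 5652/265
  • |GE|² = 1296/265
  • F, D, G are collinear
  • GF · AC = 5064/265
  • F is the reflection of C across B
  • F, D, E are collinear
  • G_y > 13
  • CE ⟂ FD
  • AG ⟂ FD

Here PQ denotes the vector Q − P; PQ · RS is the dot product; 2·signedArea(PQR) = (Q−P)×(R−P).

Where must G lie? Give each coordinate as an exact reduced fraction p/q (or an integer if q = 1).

1. G_x = -1724/265  [F, D, G are collinear ∩ AG ⟂ FD]
2. G_y = 3543/265  [F, D, G are collinear ∩ AG ⟂ FD]
   → G = (-1724/265, 3543/265)

G = (-1724/265, 3543/265)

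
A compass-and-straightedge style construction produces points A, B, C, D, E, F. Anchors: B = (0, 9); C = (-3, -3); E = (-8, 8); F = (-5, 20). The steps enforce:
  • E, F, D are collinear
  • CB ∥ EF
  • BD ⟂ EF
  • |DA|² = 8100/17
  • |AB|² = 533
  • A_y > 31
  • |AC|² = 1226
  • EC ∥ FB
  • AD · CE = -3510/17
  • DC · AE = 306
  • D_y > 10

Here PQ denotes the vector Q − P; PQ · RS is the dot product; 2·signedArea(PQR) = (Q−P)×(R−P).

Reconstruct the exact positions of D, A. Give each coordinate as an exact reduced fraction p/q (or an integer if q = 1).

A = (-2, 32)
D = (-124/17, 184/17)

1. D_x = -124/17  [E, F, D are collinear ∩ BD ⟂ EF]
2. D_y = 184/17  [E, F, D are collinear ∩ BD ⟂ EF]
   → D = (-124/17, 184/17)
3. A_x = -2  [AD · CE = -3510/17 ∩ DC · AE = 306]
4. A_y = 32  [AD · CE = -3510/17 ∩ DC · AE = 306]
   → A = (-2, 32)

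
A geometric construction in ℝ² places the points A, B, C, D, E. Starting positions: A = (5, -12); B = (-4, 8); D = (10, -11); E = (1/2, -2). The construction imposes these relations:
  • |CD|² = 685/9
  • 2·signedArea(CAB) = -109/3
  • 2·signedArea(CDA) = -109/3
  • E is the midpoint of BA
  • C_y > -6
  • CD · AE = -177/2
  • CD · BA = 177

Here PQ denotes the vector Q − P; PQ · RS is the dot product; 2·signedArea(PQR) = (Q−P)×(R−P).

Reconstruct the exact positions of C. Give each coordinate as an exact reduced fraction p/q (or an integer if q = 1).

C = (11/3, -5)

1. C_x = 11/3  [2·signedArea(CDA) = -109/3 ∩ CD · AE = -177/2]
2. C_y = -5  [2·signedArea(CDA) = -109/3 ∩ CD · AE = -177/2]
   → C = (11/3, -5)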